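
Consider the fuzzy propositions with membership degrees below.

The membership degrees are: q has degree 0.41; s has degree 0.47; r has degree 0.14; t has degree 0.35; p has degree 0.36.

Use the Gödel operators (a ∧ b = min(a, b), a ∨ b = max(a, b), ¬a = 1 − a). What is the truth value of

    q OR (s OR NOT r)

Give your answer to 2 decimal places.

0.86

NOT r = 1 − 0.14 = 0.86
s OR NOT r = max(a, b) on (0.47, 0.86) = 0.86
q OR (s OR NOT r) = max(a, b) on (0.41, 0.86) = 0.86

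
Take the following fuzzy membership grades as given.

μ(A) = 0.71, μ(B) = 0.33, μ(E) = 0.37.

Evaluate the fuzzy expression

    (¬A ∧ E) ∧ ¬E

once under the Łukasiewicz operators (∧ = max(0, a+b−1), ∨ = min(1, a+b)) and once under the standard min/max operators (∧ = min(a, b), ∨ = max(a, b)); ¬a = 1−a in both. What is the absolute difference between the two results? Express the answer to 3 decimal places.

Under Łukasiewicz:
  ¬A = 1 − 0.71 = 0.29
  ¬A ∧ E = max(0, a+b−1) on (0.29, 0.37) = 0.00
  ¬E = 1 − 0.37 = 0.63
  (¬A ∧ E) ∧ ¬E = max(0, a+b−1) on (0.00, 0.63) = 0.00
  → value = 0.0000
Under standard min/max:
  ¬A = 1 − 0.71 = 0.29
  ¬A ∧ E = min(a, b) on (0.29, 0.37) = 0.29
  ¬E = 1 − 0.37 = 0.63
  (¬A ∧ E) ∧ ¬E = min(a, b) on (0.29, 0.63) = 0.29
  → value = 0.2900
|0.0000 − 0.2900| = 0.290

0.290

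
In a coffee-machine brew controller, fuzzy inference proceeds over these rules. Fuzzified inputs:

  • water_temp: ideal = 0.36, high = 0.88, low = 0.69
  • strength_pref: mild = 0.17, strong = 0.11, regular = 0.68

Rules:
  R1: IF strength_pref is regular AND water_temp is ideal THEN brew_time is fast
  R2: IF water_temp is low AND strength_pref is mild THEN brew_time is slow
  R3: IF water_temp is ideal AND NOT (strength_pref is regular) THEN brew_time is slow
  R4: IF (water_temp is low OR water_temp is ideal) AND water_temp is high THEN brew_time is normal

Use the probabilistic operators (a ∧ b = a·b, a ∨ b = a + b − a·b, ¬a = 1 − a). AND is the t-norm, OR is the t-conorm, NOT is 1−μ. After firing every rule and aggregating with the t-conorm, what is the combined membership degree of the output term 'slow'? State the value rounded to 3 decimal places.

0.219

R1: regular=0.68, ideal=0.36; AND[a·b] → w = 0.2448
R2: low=0.69, mild=0.17; AND[a·b] → w = 0.1173
R3: ideal=0.36, ¬regular=1−0.68=0.32; AND[a·b] → w = 0.1152
R4: (low=0.69 OR ideal=0.36) = 0.8016; AND[a·b] with high=0.88 → w = 0.7054
Rules with consequent 'slow': {R2, R3} → strengths 0.1173, 0.1152
Aggregate via t-conorm [a + b − a·b]: 0.2190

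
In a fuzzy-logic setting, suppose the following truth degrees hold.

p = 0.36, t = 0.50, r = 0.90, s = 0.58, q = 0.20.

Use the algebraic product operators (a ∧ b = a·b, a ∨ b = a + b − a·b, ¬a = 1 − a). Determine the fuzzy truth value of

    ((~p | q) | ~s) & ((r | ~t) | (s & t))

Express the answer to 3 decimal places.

0.803

~p = 1 − 0.3600 = 0.6400
~p | q = a + b − a·b on (0.6400, 0.2000) = 0.7120
~s = 1 − 0.5800 = 0.4200
(~p | q) | ~s = a + b − a·b on (0.7120, 0.4200) = 0.8330
~t = 1 − 0.5000 = 0.5000
r | ~t = a + b − a·b on (0.9000, 0.5000) = 0.9500
s & t = a·b on (0.5800, 0.5000) = 0.2900
(r | ~t) | (s & t) = a + b − a·b on (0.9500, 0.2900) = 0.9645
((~p | q) | ~s) & ((r | ~t) | (s & t)) = a·b on (0.8330, 0.9645) = 0.8034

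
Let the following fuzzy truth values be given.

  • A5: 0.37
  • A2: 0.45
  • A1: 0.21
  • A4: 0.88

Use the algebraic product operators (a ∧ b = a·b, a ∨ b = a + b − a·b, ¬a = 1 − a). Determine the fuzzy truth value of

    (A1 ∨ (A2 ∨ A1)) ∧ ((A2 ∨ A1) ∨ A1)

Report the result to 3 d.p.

0.431

A2 ∨ A1 = a + b − a·b on (0.4500, 0.2100) = 0.5655
A1 ∨ (A2 ∨ A1) = a + b − a·b on (0.2100, 0.5655) = 0.6567
A2 ∨ A1 = a + b − a·b on (0.4500, 0.2100) = 0.5655
(A2 ∨ A1) ∨ A1 = a + b − a·b on (0.5655, 0.2100) = 0.6567
(A1 ∨ (A2 ∨ A1)) ∧ ((A2 ∨ A1) ∨ A1) = a·b on (0.6567, 0.6567) = 0.4313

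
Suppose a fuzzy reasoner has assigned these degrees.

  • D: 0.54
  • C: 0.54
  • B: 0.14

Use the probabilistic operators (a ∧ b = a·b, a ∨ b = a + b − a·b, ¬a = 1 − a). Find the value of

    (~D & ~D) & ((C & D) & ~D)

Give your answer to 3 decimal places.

0.028

~D = 1 − 0.5400 = 0.4600
~D = 1 − 0.5400 = 0.4600
~D & ~D = a·b on (0.4600, 0.4600) = 0.2116
C & D = a·b on (0.5400, 0.5400) = 0.2916
~D = 1 − 0.5400 = 0.4600
(C & D) & ~D = a·b on (0.2916, 0.4600) = 0.1341
(~D & ~D) & ((C & D) & ~D) = a·b on (0.2116, 0.1341) = 0.0284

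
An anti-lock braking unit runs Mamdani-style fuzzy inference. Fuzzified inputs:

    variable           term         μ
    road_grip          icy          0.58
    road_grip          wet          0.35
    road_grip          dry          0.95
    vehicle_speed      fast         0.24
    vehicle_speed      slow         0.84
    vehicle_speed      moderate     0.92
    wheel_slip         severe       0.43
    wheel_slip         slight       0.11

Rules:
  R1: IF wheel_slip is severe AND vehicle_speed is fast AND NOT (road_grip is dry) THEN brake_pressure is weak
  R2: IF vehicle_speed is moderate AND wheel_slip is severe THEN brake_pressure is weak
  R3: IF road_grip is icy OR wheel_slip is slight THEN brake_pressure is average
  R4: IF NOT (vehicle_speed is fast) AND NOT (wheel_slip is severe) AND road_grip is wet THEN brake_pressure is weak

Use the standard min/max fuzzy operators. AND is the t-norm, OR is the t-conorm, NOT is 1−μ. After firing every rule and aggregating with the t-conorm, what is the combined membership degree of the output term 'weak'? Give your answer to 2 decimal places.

0.43

R1: severe=0.43, fast=0.24, ¬dry=1−0.95=0.05; AND[min(a, b)] → w = 0.05
R2: moderate=0.92, severe=0.43; AND[min(a, b)] → w = 0.43
R3: icy=0.58, slight=0.11; OR[max(a, b)] → w = 0.58
R4: ¬fast=1−0.24=0.76, ¬severe=1−0.43=0.57, wet=0.35; AND[min(a, b)] → w = 0.35
Rules with consequent 'weak': {R1, R2, R4} → strengths 0.05, 0.43, 0.35
Aggregate via t-conorm [max(a, b)]: 0.43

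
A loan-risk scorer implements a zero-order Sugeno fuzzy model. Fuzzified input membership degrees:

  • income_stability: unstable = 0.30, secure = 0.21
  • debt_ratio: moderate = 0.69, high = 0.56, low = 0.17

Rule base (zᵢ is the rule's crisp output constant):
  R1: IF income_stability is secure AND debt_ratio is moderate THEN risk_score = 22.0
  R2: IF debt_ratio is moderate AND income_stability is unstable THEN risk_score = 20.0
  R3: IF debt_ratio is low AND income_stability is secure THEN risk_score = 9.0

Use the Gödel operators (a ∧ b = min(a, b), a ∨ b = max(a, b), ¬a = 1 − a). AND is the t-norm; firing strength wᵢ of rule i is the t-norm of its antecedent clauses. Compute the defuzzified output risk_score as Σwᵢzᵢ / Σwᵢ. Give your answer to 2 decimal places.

R1 (z=22.0): secure=0.21, moderate=0.69; AND[min(a, b)] → w = 0.21
R2 (z=20.0): moderate=0.69, unstable=0.30; AND[min(a, b)] → w = 0.30
R3 (z=9.0): low=0.17, secure=0.21; AND[min(a, b)] → w = 0.17
Weighted average = (0.21·22.0 + 0.30·20.0 + 0.17·9.0) / (0.21 + 0.30 + 0.17)
  = 12.1500 / 0.6800 = 17.87

17.87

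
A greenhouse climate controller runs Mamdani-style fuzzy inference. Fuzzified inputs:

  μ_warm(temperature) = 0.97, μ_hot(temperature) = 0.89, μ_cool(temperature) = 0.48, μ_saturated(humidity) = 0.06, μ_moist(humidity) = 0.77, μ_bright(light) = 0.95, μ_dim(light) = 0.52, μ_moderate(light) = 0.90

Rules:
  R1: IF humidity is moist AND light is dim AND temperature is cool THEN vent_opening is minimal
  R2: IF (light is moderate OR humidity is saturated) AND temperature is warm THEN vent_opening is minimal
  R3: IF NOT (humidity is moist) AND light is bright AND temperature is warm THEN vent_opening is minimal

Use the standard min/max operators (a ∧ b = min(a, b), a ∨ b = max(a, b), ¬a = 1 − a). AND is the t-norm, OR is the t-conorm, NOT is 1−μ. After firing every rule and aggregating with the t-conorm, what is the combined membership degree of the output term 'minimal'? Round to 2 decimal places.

R1: moist=0.77, dim=0.52, cool=0.48; AND[min(a, b)] → w = 0.48
R2: (moderate=0.90 OR saturated=0.06) = 0.90; AND[min(a, b)] with warm=0.97 → w = 0.90
R3: ¬moist=1−0.77=0.23, bright=0.95, warm=0.97; AND[min(a, b)] → w = 0.23
Rules with consequent 'minimal': {R1, R2, R3} → strengths 0.48, 0.90, 0.23
Aggregate via t-conorm [max(a, b)]: 0.90

0.90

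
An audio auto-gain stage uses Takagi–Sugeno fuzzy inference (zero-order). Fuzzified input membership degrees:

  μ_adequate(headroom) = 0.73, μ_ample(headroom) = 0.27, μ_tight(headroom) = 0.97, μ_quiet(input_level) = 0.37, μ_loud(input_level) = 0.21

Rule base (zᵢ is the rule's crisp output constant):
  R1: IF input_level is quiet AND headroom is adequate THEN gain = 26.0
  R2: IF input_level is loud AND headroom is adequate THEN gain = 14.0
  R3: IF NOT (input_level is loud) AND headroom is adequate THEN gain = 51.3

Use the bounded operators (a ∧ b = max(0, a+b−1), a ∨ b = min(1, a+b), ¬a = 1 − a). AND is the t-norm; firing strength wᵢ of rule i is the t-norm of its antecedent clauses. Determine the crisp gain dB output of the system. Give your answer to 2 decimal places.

47.22

R1 (z=26.0): quiet=0.37, adequate=0.73; AND[max(0, a+b−1)] → w = 0.10
R2 (z=14.0): loud=0.21, adequate=0.73; AND[max(0, a+b−1)] → w = 0.00
R3 (z=51.3): ¬loud=1−0.21=0.79, adequate=0.73; AND[max(0, a+b−1)] → w = 0.52
Weighted average = (0.10·26.0 + 0.00·14.0 + 0.52·51.3) / (0.10 + 0.00 + 0.52)
  = 29.2760 / 0.6200 = 47.22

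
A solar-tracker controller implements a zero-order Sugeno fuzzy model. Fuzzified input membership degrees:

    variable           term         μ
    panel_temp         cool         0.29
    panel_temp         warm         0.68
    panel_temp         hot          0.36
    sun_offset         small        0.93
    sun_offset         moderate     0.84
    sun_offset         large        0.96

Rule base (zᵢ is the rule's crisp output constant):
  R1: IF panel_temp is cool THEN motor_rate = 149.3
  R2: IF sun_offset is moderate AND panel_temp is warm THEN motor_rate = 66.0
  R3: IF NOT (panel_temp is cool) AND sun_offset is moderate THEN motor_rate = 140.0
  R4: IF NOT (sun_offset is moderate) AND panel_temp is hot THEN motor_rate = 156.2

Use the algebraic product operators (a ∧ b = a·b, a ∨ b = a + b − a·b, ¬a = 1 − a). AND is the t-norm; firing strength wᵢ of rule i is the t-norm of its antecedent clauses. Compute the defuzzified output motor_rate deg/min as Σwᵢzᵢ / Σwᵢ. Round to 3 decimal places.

114.499

R1 (z=149.3): cool=0.29 → w = 0.2900
R2 (z=66.0): moderate=0.84, warm=0.68; AND[a·b] → w = 0.5712
R3 (z=140.0): ¬cool=1−0.29=0.71, moderate=0.84; AND[a·b] → w = 0.5964
R4 (z=156.2): ¬moderate=1−0.84=0.16, hot=0.36; AND[a·b] → w = 0.0576
Weighted average = (0.2900·149.3 + 0.5712·66.0 + 0.5964·140.0 + 0.0576·156.2) / (0.2900 + 0.5712 + 0.5964 + 0.0576)
  = 173.4893 / 1.5152 = 114.499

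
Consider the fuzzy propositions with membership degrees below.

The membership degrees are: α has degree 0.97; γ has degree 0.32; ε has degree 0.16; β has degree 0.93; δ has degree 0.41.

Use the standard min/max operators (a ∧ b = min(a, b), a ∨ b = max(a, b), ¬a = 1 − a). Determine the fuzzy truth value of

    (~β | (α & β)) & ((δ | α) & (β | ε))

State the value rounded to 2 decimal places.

~β = 1 − 0.93 = 0.07
α & β = min(a, b) on (0.97, 0.93) = 0.93
~β | (α & β) = max(a, b) on (0.07, 0.93) = 0.93
δ | α = max(a, b) on (0.41, 0.97) = 0.97
β | ε = max(a, b) on (0.93, 0.16) = 0.93
(δ | α) & (β | ε) = min(a, b) on (0.97, 0.93) = 0.93
(~β | (α & β)) & ((δ | α) & (β | ε)) = min(a, b) on (0.93, 0.93) = 0.93

0.93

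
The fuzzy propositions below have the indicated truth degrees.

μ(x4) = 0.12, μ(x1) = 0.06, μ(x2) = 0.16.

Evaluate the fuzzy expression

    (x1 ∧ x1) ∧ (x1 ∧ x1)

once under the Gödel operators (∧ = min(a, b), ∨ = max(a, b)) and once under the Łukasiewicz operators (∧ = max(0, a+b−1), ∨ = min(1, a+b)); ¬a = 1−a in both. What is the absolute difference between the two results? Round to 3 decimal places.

Under Gödel:
  x1 ∧ x1 = min(a, b) on (0.06, 0.06) = 0.06
  x1 ∧ x1 = min(a, b) on (0.06, 0.06) = 0.06
  (x1 ∧ x1) ∧ (x1 ∧ x1) = min(a, b) on (0.06, 0.06) = 0.06
  → value = 0.0600
Under Łukasiewicz:
  x1 ∧ x1 = max(0, a+b−1) on (0.06, 0.06) = 0.00
  x1 ∧ x1 = max(0, a+b−1) on (0.06, 0.06) = 0.00
  (x1 ∧ x1) ∧ (x1 ∧ x1) = max(0, a+b−1) on (0.00, 0.00) = 0.00
  → value = 0.0000
|0.0600 − 0.0000| = 0.060

0.060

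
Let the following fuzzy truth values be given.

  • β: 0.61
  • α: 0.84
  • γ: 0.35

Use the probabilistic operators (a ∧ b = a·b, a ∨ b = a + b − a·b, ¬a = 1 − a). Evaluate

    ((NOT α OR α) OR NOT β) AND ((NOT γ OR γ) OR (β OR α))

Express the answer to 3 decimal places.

NOT α = 1 − 0.8400 = 0.1600
NOT α OR α = a + b − a·b on (0.1600, 0.8400) = 0.8656
NOT β = 1 − 0.6100 = 0.3900
(NOT α OR α) OR NOT β = a + b − a·b on (0.8656, 0.3900) = 0.9180
NOT γ = 1 − 0.3500 = 0.6500
NOT γ OR γ = a + b − a·b on (0.6500, 0.3500) = 0.7725
β OR α = a + b − a·b on (0.6100, 0.8400) = 0.9376
(NOT γ OR γ) OR (β OR α) = a + b − a·b on (0.7725, 0.9376) = 0.9858
((NOT α OR α) OR NOT β) AND ((NOT γ OR γ) OR (β OR α)) = a·b on (0.9180, 0.9858) = 0.9050

0.905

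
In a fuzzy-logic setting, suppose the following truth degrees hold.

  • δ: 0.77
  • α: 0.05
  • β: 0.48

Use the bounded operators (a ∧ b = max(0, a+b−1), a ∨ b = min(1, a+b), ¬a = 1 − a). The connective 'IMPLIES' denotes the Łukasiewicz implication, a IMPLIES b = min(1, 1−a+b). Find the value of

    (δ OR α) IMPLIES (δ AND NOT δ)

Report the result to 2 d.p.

0.18

δ OR α = min(1, a+b) on (0.77, 0.05) = 0.82
NOT δ = 1 − 0.77 = 0.23
δ AND NOT δ = max(0, a+b−1) on (0.77, 0.23) = 0.00
(δ OR α) IMPLIES (δ AND NOT δ)  [Łukasiewicz: min(1, 1−a+b)] with a=0.82, b=0.00 → 0.18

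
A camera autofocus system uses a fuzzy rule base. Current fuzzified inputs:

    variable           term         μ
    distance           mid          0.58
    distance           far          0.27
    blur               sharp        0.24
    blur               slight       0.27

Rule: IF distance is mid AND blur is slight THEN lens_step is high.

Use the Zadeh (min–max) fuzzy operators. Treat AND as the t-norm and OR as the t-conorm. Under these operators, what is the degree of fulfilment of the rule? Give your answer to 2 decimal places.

0.27

firing strength: mid=0.58, slight=0.27; AND[min(a, b)] → w = 0.27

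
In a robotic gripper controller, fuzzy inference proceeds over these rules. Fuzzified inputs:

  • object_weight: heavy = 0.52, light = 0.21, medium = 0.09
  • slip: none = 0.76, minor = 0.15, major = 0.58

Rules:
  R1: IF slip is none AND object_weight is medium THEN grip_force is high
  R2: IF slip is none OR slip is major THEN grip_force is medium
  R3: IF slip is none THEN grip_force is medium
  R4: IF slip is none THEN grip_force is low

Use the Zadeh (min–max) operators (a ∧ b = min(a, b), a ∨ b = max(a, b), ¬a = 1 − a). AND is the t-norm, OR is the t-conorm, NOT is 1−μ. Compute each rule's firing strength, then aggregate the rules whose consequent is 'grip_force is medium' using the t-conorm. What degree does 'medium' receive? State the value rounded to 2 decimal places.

0.76

R1: none=0.76, medium=0.09; AND[min(a, b)] → w = 0.09
R2: none=0.76, major=0.58; OR[max(a, b)] → w = 0.76
R3: none=0.76 → w = 0.76
R4: none=0.76 → w = 0.76
Rules with consequent 'medium': {R2, R3} → strengths 0.76, 0.76
Aggregate via t-conorm [max(a, b)]: 0.76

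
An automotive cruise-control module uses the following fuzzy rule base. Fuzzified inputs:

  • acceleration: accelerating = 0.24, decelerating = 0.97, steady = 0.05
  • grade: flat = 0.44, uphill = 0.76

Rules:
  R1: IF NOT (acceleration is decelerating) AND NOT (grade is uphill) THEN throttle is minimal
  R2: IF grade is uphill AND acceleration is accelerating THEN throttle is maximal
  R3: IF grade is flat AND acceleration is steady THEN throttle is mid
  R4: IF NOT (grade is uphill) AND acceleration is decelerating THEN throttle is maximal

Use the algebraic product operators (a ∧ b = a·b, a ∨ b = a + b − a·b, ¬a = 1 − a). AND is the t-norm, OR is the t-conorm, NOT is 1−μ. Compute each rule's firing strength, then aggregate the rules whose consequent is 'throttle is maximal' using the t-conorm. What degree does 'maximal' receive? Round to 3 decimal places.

R1: ¬decelerating=1−0.97=0.03, ¬uphill=1−0.76=0.24; AND[a·b] → w = 0.0072
R2: uphill=0.76, accelerating=0.24; AND[a·b] → w = 0.1824
R3: flat=0.44, steady=0.05; AND[a·b] → w = 0.0220
R4: ¬uphill=1−0.76=0.24, decelerating=0.97; AND[a·b] → w = 0.2328
Rules with consequent 'maximal': {R2, R4} → strengths 0.1824, 0.2328
Aggregate via t-conorm [a + b − a·b]: 0.3727

0.373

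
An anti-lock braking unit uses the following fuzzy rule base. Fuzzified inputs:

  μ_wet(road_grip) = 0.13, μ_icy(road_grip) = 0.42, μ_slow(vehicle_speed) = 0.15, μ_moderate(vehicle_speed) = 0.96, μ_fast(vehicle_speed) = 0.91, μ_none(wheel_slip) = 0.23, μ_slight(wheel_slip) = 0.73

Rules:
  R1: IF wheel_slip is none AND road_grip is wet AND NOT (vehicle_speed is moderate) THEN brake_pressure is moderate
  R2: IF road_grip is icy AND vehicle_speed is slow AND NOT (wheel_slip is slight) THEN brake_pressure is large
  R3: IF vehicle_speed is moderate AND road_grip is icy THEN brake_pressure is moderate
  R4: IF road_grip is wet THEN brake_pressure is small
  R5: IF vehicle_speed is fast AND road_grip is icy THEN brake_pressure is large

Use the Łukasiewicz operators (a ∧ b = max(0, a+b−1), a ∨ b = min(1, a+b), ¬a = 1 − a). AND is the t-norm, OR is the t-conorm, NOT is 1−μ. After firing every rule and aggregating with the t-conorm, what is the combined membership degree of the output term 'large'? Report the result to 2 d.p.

R1: none=0.23, wet=0.13, ¬moderate=1−0.96=0.04; AND[max(0, a+b−1)] → w = 0.00
R2: icy=0.42, slow=0.15, ¬slight=1−0.73=0.27; AND[max(0, a+b−1)] → w = 0.00
R3: moderate=0.96, icy=0.42; AND[max(0, a+b−1)] → w = 0.38
R4: wet=0.13 → w = 0.13
R5: fast=0.91, icy=0.42; AND[max(0, a+b−1)] → w = 0.33
Rules with consequent 'large': {R2, R5} → strengths 0.00, 0.33
Aggregate via t-conorm [min(1, a+b)]: 0.33

0.33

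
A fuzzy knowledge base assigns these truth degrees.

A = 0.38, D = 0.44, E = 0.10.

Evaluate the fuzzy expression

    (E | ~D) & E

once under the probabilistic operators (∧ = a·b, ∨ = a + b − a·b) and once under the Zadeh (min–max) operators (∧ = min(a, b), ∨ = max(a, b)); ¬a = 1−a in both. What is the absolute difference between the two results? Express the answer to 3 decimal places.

0.040

Under probabilistic:
  ~D = 1 − 0.4400 = 0.5600
  E | ~D = a + b − a·b on (0.1000, 0.5600) = 0.6040
  (E | ~D) & E = a·b on (0.6040, 0.1000) = 0.0604
  → value = 0.0604
Under Zadeh (min–max):
  ~D = 1 − 0.44 = 0.56
  E | ~D = max(a, b) on (0.10, 0.56) = 0.56
  (E | ~D) & E = min(a, b) on (0.56, 0.10) = 0.10
  → value = 0.1000
|0.0604 − 0.1000| = 0.040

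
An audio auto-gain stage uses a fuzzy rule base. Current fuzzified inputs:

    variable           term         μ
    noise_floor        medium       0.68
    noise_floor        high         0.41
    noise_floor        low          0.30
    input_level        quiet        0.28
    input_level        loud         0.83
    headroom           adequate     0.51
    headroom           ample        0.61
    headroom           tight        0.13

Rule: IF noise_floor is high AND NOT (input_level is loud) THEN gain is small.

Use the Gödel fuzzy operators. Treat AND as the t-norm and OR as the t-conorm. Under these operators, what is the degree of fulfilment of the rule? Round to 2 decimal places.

0.17

firing strength: high=0.41, ¬loud=1−0.83=0.17; AND[min(a, b)] → w = 0.17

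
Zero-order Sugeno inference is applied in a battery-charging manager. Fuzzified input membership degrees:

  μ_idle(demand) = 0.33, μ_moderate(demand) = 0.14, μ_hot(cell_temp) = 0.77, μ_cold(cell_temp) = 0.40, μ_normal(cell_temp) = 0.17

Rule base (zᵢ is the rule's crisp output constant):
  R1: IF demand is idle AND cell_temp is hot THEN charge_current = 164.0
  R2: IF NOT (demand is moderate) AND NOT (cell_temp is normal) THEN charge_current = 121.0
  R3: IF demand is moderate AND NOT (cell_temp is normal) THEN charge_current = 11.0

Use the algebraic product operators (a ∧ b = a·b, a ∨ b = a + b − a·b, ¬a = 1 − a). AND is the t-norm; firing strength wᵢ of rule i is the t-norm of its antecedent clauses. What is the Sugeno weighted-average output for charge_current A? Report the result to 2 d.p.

R1 (z=164.0): idle=0.33, hot=0.77; AND[a·b] → w = 0.2541
R2 (z=121.0): ¬moderate=1−0.14=0.86, ¬normal=1−0.17=0.83; AND[a·b] → w = 0.7138
R3 (z=11.0): moderate=0.14, ¬normal=1−0.17=0.83; AND[a·b] → w = 0.1162
Weighted average = (0.2541·164.0 + 0.7138·121.0 + 0.1162·11.0) / (0.2541 + 0.7138 + 0.1162)
  = 129.3204 / 1.0841 = 119.29

119.29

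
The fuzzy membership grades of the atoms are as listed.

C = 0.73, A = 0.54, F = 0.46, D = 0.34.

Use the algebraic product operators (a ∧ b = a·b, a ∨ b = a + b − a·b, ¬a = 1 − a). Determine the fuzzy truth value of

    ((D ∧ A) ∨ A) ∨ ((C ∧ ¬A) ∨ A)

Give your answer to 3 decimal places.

0.885

D ∧ A = a·b on (0.3400, 0.5400) = 0.1836
(D ∧ A) ∨ A = a + b − a·b on (0.1836, 0.5400) = 0.6245
¬A = 1 − 0.5400 = 0.4600
C ∧ ¬A = a·b on (0.7300, 0.4600) = 0.3358
(C ∧ ¬A) ∨ A = a + b − a·b on (0.3358, 0.5400) = 0.6945
((D ∧ A) ∨ A) ∨ ((C ∧ ¬A) ∨ A) = a + b − a·b on (0.6245, 0.6945) = 0.8853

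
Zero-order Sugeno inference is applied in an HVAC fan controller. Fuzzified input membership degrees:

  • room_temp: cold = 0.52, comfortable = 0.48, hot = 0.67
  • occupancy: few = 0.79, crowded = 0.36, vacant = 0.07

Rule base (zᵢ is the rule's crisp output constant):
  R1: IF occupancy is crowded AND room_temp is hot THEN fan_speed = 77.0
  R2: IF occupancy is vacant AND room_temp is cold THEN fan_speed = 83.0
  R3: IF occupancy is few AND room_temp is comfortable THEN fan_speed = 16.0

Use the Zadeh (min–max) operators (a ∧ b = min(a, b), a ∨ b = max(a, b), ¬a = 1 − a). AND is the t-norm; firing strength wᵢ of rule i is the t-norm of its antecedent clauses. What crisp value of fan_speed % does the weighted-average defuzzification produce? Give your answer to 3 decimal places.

45.286

R1 (z=77.0): crowded=0.36, hot=0.67; AND[min(a, b)] → w = 0.36
R2 (z=83.0): vacant=0.07, cold=0.52; AND[min(a, b)] → w = 0.07
R3 (z=16.0): few=0.79, comfortable=0.48; AND[min(a, b)] → w = 0.48
Weighted average = (0.36·77.0 + 0.07·83.0 + 0.48·16.0) / (0.36 + 0.07 + 0.48)
  = 41.2100 / 0.9100 = 45.286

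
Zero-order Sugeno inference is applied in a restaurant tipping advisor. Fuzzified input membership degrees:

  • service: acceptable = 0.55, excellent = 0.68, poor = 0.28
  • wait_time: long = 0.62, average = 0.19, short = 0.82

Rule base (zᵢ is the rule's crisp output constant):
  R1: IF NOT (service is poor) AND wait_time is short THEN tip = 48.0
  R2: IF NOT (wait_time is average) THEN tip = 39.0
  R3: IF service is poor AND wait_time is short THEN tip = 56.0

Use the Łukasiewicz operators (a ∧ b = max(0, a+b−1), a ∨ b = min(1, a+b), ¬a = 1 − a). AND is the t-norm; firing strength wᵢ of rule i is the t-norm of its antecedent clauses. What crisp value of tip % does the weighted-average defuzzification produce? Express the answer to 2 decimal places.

R1 (z=48.0): ¬poor=1−0.28=0.72, short=0.82; AND[max(0, a+b−1)] → w = 0.54
R2 (z=39.0): ¬average=1−0.19=0.81 → w = 0.81
R3 (z=56.0): poor=0.28, short=0.82; AND[max(0, a+b−1)] → w = 0.10
Weighted average = (0.54·48.0 + 0.81·39.0 + 0.10·56.0) / (0.54 + 0.81 + 0.10)
  = 63.1100 / 1.4500 = 43.52

43.52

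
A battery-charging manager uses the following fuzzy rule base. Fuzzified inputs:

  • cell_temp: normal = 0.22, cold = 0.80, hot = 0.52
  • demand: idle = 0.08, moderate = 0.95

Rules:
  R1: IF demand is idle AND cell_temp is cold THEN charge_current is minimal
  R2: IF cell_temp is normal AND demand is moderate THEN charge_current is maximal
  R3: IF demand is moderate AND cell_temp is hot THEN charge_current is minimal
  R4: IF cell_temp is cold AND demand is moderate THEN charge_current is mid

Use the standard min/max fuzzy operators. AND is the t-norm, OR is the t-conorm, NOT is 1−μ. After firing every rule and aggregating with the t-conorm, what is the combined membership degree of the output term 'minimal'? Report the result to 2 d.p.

R1: idle=0.08, cold=0.80; AND[min(a, b)] → w = 0.08
R2: normal=0.22, moderate=0.95; AND[min(a, b)] → w = 0.22
R3: moderate=0.95, hot=0.52; AND[min(a, b)] → w = 0.52
R4: cold=0.80, moderate=0.95; AND[min(a, b)] → w = 0.80
Rules with consequent 'minimal': {R1, R3} → strengths 0.08, 0.52
Aggregate via t-conorm [max(a, b)]: 0.52

0.52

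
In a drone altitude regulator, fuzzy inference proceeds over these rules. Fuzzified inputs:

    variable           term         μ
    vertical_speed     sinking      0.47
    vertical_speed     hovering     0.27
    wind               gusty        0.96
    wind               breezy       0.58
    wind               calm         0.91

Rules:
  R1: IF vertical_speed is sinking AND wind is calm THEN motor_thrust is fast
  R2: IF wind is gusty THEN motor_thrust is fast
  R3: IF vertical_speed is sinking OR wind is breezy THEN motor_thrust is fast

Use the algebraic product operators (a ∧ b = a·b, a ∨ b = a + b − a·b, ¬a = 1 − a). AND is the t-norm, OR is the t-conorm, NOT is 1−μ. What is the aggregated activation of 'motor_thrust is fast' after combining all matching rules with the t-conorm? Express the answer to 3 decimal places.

0.995

R1: sinking=0.47, calm=0.91; AND[a·b] → w = 0.4277
R2: gusty=0.96 → w = 0.9600
R3: sinking=0.47, breezy=0.58; OR[a + b − a·b] → w = 0.7774
Rules with consequent 'fast': {R1, R2, R3} → strengths 0.4277, 0.9600, 0.7774
Aggregate via t-conorm [a + b − a·b]: 0.9949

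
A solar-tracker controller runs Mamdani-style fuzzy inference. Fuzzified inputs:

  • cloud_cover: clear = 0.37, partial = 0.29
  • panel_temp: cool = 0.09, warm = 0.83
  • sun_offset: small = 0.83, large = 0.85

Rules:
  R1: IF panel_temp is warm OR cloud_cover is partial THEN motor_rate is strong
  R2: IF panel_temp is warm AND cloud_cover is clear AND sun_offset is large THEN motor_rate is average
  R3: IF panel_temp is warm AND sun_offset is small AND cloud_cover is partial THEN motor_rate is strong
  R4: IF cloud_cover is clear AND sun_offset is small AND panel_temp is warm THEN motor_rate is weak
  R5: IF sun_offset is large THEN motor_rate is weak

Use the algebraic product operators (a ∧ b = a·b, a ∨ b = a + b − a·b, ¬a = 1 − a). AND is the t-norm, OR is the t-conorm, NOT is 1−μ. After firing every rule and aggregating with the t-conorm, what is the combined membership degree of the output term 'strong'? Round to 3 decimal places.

R1: warm=0.83, partial=0.29; OR[a + b − a·b] → w = 0.8793
R2: warm=0.83, clear=0.37, large=0.85; AND[a·b] → w = 0.2610
R3: warm=0.83, small=0.83, partial=0.29; AND[a·b] → w = 0.1998
R4: clear=0.37, small=0.83, warm=0.83; AND[a·b] → w = 0.2549
R5: large=0.85 → w = 0.8500
Rules with consequent 'strong': {R1, R3} → strengths 0.8793, 0.1998
Aggregate via t-conorm [a + b − a·b]: 0.9034

0.903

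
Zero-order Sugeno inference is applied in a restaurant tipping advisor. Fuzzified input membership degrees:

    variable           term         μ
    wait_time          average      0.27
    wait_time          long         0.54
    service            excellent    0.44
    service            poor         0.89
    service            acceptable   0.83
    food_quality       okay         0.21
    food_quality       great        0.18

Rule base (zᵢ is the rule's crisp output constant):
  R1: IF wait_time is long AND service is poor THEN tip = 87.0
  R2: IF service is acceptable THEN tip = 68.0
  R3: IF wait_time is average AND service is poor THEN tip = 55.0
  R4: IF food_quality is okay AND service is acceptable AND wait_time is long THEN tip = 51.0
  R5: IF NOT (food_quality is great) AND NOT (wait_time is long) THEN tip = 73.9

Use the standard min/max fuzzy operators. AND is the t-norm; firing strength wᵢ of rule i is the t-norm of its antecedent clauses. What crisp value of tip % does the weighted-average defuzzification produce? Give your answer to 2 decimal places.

R1 (z=87.0): long=0.54, poor=0.89; AND[min(a, b)] → w = 0.54
R2 (z=68.0): acceptable=0.83 → w = 0.83
R3 (z=55.0): average=0.27, poor=0.89; AND[min(a, b)] → w = 0.27
R4 (z=51.0): okay=0.21, acceptable=0.83, long=0.54; AND[min(a, b)] → w = 0.21
R5 (z=73.9): ¬great=1−0.18=0.82, ¬long=1−0.54=0.46; AND[min(a, b)] → w = 0.46
Weighted average = (0.54·87.0 + 0.83·68.0 + 0.27·55.0 + 0.21·51.0 + 0.46·73.9) / (0.54 + 0.83 + 0.27 + 0.21 + 0.46)
  = 162.9740 / 2.3100 = 70.55

70.55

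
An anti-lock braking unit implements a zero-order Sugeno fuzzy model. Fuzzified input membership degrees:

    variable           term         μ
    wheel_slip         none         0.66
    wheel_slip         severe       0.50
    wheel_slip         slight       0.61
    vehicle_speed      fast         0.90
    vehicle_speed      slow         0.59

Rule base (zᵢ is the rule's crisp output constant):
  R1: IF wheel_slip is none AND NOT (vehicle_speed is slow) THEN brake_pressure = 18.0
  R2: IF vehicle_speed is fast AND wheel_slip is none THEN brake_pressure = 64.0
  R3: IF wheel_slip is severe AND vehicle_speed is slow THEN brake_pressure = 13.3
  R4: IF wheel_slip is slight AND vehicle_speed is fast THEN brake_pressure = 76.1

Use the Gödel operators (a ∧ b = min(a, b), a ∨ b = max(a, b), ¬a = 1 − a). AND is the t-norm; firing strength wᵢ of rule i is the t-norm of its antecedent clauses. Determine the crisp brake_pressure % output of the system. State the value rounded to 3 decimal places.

R1 (z=18.0): none=0.66, ¬slow=1−0.59=0.41; AND[min(a, b)] → w = 0.41
R2 (z=64.0): fast=0.90, none=0.66; AND[min(a, b)] → w = 0.66
R3 (z=13.3): severe=0.50, slow=0.59; AND[min(a, b)] → w = 0.50
R4 (z=76.1): slight=0.61, fast=0.90; AND[min(a, b)] → w = 0.61
Weighted average = (0.41·18.0 + 0.66·64.0 + 0.50·13.3 + 0.61·76.1) / (0.41 + 0.66 + 0.50 + 0.61)
  = 102.6910 / 2.1800 = 47.106

47.106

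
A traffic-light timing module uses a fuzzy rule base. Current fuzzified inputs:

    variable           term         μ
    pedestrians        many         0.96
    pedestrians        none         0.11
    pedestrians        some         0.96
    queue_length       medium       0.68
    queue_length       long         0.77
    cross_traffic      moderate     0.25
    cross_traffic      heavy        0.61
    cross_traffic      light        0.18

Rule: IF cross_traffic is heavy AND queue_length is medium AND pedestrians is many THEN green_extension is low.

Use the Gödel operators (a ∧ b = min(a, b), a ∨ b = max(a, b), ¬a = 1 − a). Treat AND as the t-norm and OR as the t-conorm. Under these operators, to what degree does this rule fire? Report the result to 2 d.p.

0.61

firing strength: heavy=0.61, medium=0.68, many=0.96; AND[min(a, b)] → w = 0.61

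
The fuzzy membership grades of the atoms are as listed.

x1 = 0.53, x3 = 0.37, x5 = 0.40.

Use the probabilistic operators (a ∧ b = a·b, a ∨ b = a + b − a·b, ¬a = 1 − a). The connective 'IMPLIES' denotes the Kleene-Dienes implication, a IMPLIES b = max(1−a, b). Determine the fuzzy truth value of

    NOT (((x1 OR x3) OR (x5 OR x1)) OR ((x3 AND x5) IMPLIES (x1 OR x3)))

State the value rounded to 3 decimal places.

0.012

x1 OR x3 = a + b − a·b on (0.5300, 0.3700) = 0.7039
x5 OR x1 = a + b − a·b on (0.4000, 0.5300) = 0.7180
(x1 OR x3) OR (x5 OR x1) = a + b − a·b on (0.7039, 0.7180) = 0.9165
x3 AND x5 = a·b on (0.3700, 0.4000) = 0.1480
x1 OR x3 = a + b − a·b on (0.5300, 0.3700) = 0.7039
(x3 AND x5) IMPLIES (x1 OR x3)  [Kleene-Dienes: max(1−a, b)] with a=0.1480, b=0.7039 → 0.8520
((x1 OR x3) OR (x5 OR x1)) OR ((x3 AND x5) IMPLIES (x1 OR x3)) = a + b − a·b on (0.9165, 0.8520) = 0.9876
NOT (((x1 OR x3) OR (x5 OR x1)) OR ((x3 AND x5) IMPLIES (x1 OR x3))) = 1 − 0.9876 = 0.0124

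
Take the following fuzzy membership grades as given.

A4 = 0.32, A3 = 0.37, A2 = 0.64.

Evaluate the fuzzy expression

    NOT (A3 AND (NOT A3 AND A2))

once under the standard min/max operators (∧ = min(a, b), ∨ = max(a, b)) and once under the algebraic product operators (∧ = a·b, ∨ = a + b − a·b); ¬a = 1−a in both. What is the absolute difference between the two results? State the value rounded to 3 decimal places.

Under standard min/max:
  NOT A3 = 1 − 0.37 = 0.63
  NOT A3 AND A2 = min(a, b) on (0.63, 0.64) = 0.63
  A3 AND (NOT A3 AND A2) = min(a, b) on (0.37, 0.63) = 0.37
  NOT (A3 AND (NOT A3 AND A2)) = 1 − 0.37 = 0.63
  → value = 0.6300
Under algebraic product:
  NOT A3 = 1 − 0.3700 = 0.6300
  NOT A3 AND A2 = a·b on (0.6300, 0.6400) = 0.4032
  A3 AND (NOT A3 AND A2) = a·b on (0.3700, 0.4032) = 0.1492
  NOT (A3 AND (NOT A3 AND A2)) = 1 − 0.1492 = 0.8508
  → value = 0.8508
|0.6300 − 0.8508| = 0.221

0.221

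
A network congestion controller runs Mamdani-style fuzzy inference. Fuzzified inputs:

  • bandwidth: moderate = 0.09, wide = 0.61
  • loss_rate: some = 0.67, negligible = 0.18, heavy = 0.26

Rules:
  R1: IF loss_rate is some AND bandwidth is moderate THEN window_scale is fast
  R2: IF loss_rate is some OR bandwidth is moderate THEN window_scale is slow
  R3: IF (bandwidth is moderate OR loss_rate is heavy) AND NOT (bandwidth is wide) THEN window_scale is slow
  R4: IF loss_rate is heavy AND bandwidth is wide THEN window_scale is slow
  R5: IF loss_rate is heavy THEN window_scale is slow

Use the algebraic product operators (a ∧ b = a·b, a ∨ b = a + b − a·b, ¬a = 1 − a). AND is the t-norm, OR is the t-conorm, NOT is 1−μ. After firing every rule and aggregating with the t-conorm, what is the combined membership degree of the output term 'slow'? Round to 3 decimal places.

0.837

R1: some=0.67, moderate=0.09; AND[a·b] → w = 0.0603
R2: some=0.67, moderate=0.09; OR[a + b − a·b] → w = 0.6997
R3: (moderate=0.09 OR heavy=0.26) = 0.3266; AND[a·b] with ¬wide=1−0.61=0.39 → w = 0.1274
R4: heavy=0.26, wide=0.61; AND[a·b] → w = 0.1586
R5: heavy=0.26 → w = 0.2600
Rules with consequent 'slow': {R2, R3, R4, R5} → strengths 0.6997, 0.1274, 0.1586, 0.2600
Aggregate via t-conorm [a + b − a·b]: 0.8368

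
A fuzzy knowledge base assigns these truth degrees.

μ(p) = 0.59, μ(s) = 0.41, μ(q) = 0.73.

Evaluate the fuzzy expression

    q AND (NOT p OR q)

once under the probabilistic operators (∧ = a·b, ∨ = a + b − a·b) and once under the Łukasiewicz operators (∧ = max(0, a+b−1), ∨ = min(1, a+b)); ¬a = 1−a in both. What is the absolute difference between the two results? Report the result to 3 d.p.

0.116

Under probabilistic:
  NOT p = 1 − 0.5900 = 0.4100
  NOT p OR q = a + b − a·b on (0.4100, 0.7300) = 0.8407
  q AND (NOT p OR q) = a·b on (0.7300, 0.8407) = 0.6137
  → value = 0.6137
Under Łukasiewicz:
  NOT p = 1 − 0.59 = 0.41
  NOT p OR q = min(1, a+b) on (0.41, 0.73) = 1.00
  q AND (NOT p OR q) = max(0, a+b−1) on (0.73, 1.00) = 0.73
  → value = 0.7300
|0.6137 − 0.7300| = 0.116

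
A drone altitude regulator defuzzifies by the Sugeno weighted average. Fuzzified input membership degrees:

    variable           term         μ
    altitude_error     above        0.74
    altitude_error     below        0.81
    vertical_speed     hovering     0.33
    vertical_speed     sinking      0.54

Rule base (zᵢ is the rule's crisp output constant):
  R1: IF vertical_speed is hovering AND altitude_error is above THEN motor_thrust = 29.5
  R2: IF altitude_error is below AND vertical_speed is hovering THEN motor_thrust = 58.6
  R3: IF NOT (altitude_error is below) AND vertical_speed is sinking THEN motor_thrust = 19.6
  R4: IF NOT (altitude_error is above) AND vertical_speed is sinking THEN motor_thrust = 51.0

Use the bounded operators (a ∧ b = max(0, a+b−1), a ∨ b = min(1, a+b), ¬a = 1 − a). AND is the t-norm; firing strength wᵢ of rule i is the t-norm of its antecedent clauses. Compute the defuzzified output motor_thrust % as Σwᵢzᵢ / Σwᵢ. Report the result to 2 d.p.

48.90

R1 (z=29.5): hovering=0.33, above=0.74; AND[max(0, a+b−1)] → w = 0.07
R2 (z=58.6): below=0.81, hovering=0.33; AND[max(0, a+b−1)] → w = 0.14
R3 (z=19.6): ¬below=1−0.81=0.19, sinking=0.54; AND[max(0, a+b−1)] → w = 0.00
R4 (z=51.0): ¬above=1−0.74=0.26, sinking=0.54; AND[max(0, a+b−1)] → w = 0.00
Weighted average = (0.07·29.5 + 0.14·58.6 + 0.00·19.6 + 0.00·51.0) / (0.07 + 0.14 + 0.00 + 0.00)
  = 10.2690 / 0.2100 = 48.90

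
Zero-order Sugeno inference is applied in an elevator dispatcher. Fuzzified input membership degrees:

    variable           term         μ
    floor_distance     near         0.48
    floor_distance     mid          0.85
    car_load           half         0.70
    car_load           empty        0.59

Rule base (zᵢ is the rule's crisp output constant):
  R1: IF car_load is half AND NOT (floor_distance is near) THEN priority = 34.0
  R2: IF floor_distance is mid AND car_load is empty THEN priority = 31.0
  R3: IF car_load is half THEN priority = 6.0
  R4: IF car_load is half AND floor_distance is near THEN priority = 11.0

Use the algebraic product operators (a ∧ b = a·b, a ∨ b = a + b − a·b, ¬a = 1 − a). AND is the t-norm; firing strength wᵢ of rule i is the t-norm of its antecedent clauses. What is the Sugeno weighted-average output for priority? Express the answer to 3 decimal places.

18.837

R1 (z=34.0): half=0.70, ¬near=1−0.48=0.52; AND[a·b] → w = 0.3640
R2 (z=31.0): mid=0.85, empty=0.59; AND[a·b] → w = 0.5015
R3 (z=6.0): half=0.70 → w = 0.7000
R4 (z=11.0): half=0.70, near=0.48; AND[a·b] → w = 0.3360
Weighted average = (0.3640·34.0 + 0.5015·31.0 + 0.7000·6.0 + 0.3360·11.0) / (0.3640 + 0.5015 + 0.7000 + 0.3360)
  = 35.8185 / 1.9015 = 18.837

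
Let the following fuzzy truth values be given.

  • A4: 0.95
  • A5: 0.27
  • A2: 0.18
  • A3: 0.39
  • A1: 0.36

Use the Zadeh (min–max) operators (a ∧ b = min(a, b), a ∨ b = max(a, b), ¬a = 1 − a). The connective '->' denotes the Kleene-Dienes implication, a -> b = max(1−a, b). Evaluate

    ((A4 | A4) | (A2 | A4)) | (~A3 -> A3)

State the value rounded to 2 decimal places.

0.95

A4 | A4 = max(a, b) on (0.95, 0.95) = 0.95
A2 | A4 = max(a, b) on (0.18, 0.95) = 0.95
(A4 | A4) | (A2 | A4) = max(a, b) on (0.95, 0.95) = 0.95
~A3 = 1 − 0.39 = 0.61
~A3 -> A3  [Kleene-Dienes: max(1−a, b)] with a=0.61, b=0.39 → 0.39
((A4 | A4) | (A2 | A4)) | (~A3 -> A3) = max(a, b) on (0.95, 0.39) = 0.95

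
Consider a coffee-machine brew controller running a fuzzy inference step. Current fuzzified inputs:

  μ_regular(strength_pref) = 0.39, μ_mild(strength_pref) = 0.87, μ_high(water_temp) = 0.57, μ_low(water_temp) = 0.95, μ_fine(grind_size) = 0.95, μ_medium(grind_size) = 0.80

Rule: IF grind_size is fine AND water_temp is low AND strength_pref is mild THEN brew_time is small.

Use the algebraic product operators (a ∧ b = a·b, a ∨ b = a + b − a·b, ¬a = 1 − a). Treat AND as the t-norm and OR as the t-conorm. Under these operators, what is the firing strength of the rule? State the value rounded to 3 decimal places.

firing strength: fine=0.95, low=0.95, mild=0.87; AND[a·b] → w = 0.7852

0.785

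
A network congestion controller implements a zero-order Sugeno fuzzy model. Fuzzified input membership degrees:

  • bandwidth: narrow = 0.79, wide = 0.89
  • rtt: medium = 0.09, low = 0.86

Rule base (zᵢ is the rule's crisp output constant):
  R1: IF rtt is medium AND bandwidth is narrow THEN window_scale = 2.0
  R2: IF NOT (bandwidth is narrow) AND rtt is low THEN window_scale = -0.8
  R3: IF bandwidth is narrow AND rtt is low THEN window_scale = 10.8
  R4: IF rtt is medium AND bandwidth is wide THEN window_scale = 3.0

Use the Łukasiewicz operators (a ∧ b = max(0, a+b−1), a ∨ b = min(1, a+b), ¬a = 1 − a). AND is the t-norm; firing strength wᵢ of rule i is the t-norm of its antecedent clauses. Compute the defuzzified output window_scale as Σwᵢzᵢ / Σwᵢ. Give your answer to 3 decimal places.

R1 (z=2.0): medium=0.09, narrow=0.79; AND[max(0, a+b−1)] → w = 0.00
R2 (z=-0.8): ¬narrow=1−0.79=0.21, low=0.86; AND[max(0, a+b−1)] → w = 0.07
R3 (z=10.8): narrow=0.79, low=0.86; AND[max(0, a+b−1)] → w = 0.65
R4 (z=3.0): medium=0.09, wide=0.89; AND[max(0, a+b−1)] → w = 0.00
Weighted average = (0.00·2.0 + 0.07·-0.8 + 0.65·10.8 + 0.00·3.0) / (0.00 + 0.07 + 0.65 + 0.00)
  = 6.9640 / 0.7200 = 9.672

9.672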